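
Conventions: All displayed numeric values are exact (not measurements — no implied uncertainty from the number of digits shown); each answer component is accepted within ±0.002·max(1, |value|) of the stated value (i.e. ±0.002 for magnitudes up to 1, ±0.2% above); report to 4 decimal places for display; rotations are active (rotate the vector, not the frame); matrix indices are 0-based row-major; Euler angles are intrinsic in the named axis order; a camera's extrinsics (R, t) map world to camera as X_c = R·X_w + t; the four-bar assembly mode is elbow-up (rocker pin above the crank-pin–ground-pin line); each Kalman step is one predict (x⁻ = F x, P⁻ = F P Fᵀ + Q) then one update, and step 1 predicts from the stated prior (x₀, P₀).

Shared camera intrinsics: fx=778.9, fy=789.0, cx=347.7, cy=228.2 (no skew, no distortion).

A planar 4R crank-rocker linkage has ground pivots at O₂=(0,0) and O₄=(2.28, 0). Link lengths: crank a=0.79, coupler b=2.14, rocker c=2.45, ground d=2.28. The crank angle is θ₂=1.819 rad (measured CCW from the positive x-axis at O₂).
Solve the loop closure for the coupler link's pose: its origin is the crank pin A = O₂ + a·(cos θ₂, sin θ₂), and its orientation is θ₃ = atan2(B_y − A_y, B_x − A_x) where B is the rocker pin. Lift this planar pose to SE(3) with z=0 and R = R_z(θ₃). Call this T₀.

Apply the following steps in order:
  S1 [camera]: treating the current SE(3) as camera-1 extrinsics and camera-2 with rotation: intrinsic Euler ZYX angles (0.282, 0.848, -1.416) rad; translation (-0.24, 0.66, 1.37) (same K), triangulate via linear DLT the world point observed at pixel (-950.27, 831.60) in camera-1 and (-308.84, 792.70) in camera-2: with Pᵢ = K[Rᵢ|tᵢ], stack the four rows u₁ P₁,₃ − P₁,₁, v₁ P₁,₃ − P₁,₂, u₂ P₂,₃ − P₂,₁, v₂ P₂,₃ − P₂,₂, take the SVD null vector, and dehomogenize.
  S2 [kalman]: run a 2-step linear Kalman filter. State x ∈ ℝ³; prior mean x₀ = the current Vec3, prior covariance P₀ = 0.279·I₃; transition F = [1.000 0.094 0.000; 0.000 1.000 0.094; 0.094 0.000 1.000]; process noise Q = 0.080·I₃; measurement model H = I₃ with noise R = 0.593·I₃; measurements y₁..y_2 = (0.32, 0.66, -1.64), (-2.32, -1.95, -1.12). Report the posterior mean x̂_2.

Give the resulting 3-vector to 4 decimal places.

source (fourbar_fk): coupler pose = R=[0.7153 -0.6988 0.0000; 0.6988 0.7153 0.0000; 0.0000 0.0000 1.0000], t=(-0.1941, 0.7658, 0.0000)
after S1 (triangulate): (-0.9094, 0.6519, 0.7802)
after S2 (kf_track): (-1.1213, -0.2886, -0.6230)

result = (-1.1213, -0.2886, -0.6230)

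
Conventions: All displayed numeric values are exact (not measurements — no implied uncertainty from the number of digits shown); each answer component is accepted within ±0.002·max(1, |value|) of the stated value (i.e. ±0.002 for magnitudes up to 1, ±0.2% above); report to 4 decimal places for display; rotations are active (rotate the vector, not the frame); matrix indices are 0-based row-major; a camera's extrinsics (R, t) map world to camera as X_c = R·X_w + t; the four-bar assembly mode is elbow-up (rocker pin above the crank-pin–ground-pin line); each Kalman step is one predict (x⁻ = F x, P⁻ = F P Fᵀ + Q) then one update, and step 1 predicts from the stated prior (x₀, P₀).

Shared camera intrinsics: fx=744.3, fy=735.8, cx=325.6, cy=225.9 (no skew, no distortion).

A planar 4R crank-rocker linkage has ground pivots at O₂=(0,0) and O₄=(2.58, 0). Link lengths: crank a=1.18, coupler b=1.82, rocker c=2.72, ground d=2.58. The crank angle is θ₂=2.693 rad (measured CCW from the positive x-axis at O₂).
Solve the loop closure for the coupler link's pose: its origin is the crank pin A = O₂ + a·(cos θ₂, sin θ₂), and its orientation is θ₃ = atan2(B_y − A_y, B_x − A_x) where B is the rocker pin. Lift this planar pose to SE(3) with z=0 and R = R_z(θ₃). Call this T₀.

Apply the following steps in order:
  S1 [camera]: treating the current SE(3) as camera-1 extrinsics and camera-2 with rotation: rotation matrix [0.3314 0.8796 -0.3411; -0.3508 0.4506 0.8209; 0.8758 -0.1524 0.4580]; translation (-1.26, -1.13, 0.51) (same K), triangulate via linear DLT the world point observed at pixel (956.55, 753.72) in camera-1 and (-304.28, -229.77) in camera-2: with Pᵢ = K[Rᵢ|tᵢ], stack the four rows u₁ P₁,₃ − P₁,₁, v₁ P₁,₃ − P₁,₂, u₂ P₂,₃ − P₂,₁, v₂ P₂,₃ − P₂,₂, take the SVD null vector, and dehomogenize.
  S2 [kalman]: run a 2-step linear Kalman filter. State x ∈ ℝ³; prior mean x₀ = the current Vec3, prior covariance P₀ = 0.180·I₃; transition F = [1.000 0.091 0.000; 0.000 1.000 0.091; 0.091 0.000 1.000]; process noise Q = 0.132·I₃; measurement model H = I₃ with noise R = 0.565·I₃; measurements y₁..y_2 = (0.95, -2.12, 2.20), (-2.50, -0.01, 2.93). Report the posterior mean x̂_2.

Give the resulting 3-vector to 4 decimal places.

source (fourbar_fk): coupler pose = R=[0.7973 -0.6036 0.0000; 0.6036 0.7973 0.0000; 0.0000 0.0000 1.0000], t=(-1.0632, 0.5118, 0.0000)
after S1 (triangulate): (1.4377, -1.0009, 0.8106)
after S2 (kf_track): (-0.2035, -0.8052, 1.9789)

result = (-0.2035, -0.8052, 1.9789)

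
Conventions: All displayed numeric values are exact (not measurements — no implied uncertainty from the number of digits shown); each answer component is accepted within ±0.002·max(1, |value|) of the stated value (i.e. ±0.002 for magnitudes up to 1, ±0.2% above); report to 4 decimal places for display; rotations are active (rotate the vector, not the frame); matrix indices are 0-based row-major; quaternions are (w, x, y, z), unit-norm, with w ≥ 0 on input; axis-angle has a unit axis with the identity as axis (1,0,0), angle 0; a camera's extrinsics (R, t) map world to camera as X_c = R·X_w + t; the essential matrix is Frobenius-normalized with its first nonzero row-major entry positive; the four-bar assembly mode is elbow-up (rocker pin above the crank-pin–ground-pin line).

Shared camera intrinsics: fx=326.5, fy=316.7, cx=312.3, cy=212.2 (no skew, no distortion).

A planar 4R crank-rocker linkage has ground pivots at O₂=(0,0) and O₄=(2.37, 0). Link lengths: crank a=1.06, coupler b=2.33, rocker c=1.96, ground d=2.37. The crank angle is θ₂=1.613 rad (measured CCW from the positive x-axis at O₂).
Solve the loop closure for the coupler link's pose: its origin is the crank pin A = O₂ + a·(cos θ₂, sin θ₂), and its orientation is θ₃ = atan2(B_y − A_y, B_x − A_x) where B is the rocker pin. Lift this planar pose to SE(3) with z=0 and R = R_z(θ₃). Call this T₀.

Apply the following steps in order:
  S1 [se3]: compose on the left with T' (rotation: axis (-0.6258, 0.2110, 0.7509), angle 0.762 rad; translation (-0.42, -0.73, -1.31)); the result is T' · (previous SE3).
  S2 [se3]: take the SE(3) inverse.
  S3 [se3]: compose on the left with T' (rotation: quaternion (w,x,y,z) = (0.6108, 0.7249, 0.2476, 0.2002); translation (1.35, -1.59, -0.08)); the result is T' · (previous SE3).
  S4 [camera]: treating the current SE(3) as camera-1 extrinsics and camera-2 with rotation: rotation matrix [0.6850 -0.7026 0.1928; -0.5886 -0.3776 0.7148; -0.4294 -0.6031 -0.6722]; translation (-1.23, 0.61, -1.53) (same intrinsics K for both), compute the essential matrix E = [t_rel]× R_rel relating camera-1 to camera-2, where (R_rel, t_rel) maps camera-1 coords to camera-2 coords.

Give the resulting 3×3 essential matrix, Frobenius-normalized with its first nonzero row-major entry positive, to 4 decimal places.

matrix = [0.4025 0.3524 -0.1113; -0.5507 0.2509 -0.2879; 0.1133 0.4314 -0.2308]

source (fourbar_fk): coupler pose = R=[0.9253 -0.3793 0.0000; 0.3793 0.9253 0.0000; 0.0000 0.0000 1.0000], t=(-0.0447, 1.0591, 0.0000)
after S1 (compose_se3): R=[0.5591 -0.8289 0.0157; 0.7250 0.4980 0.4758; -0.4023 -0.2547 0.8794], t=(-1.0449, 0.0277, -1.7088)
after S2 (invert_se3): R=[0.5591 0.7250 -0.4023; -0.8289 0.4980 -0.2547; 0.0157 0.4758 0.8794], t=(-0.1233, -1.3151, 1.5060)
after S3 (compose_se3): R=[0.3602 0.9170 0.1714; 0.4339 -0.0020 -0.9010; -0.8258 0.3989 -0.3986], t=(1.9939, -2.6762, -1.6350)
after S4 (essential): [0.4025 0.3524 -0.1113; -0.5507 0.2509 -0.2879; 0.1133 0.4314 -0.2308]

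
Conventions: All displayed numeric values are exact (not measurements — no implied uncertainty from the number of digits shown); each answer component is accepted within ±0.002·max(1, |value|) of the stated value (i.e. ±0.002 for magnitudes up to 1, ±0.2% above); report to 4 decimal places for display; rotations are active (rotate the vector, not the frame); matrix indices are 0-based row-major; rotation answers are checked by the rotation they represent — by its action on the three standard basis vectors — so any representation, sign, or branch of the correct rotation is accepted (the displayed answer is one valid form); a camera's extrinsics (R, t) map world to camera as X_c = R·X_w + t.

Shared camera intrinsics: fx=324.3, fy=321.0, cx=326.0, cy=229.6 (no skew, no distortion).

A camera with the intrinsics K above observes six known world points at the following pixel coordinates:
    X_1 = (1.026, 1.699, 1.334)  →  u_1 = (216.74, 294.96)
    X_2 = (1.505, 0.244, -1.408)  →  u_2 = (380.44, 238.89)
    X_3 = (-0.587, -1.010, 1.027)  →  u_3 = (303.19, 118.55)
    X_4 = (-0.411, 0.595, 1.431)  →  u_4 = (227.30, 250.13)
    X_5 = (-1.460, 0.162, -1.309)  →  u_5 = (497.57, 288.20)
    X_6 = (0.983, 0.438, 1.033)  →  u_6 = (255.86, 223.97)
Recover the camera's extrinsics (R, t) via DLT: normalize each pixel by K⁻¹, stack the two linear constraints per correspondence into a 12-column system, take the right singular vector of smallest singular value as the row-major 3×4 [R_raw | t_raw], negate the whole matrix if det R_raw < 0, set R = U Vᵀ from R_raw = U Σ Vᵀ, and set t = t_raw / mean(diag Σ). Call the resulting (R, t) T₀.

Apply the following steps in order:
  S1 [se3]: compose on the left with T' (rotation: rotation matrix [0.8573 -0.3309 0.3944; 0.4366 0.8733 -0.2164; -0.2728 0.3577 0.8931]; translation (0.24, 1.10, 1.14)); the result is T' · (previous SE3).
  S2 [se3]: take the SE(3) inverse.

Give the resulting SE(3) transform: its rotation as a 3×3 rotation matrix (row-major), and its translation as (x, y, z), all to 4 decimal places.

source (pnp_recover): camera pose = R=[-0.2858 -0.2733 -0.9185; -0.1861 0.9561 -0.2265; 0.9400 0.1062 -0.3241], t=(0.2602, -0.0899, 4.3999)
after S1 (compose_se3): R=[0.1873 -0.5087 -0.8403; -0.4907 0.6926 -0.5287; 0.8510 0.5114 -0.1199], t=(2.2281, 0.1830, 4.9664)
after S2 (invert_se3): R=[0.1873 -0.4907 0.8510; -0.5087 0.6926 0.5114; -0.8403 -0.5287 -0.1199], t=(-4.5537, -1.5328, 2.5646)

rotation (matrix) = ((0.1873, -0.4907, 0.8510), (-0.5087, 0.6926, 0.5114), (-0.8403, -0.5287, -0.1199)), translation = (-4.5537, -1.5328, 2.5646)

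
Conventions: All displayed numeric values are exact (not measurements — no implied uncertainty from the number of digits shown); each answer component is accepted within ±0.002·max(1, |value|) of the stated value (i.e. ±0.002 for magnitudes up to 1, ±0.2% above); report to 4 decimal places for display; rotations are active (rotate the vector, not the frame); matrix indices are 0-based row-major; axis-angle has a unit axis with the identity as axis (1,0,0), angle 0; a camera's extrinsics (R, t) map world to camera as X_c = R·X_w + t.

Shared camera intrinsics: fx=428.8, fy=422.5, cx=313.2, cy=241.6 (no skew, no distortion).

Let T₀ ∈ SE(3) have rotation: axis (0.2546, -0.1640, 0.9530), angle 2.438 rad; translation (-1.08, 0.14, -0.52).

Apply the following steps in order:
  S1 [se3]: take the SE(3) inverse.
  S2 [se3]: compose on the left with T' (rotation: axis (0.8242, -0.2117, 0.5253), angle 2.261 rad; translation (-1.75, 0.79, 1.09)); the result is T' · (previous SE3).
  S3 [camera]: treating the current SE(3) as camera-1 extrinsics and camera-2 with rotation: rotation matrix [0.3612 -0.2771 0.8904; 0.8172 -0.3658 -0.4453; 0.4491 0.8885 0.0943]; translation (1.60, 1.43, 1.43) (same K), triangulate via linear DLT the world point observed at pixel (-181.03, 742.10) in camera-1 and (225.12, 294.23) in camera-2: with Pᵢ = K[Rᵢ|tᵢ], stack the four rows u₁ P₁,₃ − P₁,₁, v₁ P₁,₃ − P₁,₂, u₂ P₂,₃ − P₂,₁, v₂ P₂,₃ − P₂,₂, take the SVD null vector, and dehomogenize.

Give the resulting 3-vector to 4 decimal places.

result = (-1.6125, 1.1611, -1.1572)

after S1 (invert_se3): R=[-0.6482 0.5430 0.5338; -0.6902 -0.7151 -0.1107; 0.3215 -0.4402 0.8383], t=(-0.4985, -0.7029, 0.8448)
after S2 (compose_se3): R=[0.3441 0.5117 0.7872; 0.0486 0.8276 -0.5592; -0.9377 0.2307 0.2599], t=(-1.0406, 0.4358, 0.1802)
after S3 (triangulate): (-1.6125, 1.1611, -1.1572)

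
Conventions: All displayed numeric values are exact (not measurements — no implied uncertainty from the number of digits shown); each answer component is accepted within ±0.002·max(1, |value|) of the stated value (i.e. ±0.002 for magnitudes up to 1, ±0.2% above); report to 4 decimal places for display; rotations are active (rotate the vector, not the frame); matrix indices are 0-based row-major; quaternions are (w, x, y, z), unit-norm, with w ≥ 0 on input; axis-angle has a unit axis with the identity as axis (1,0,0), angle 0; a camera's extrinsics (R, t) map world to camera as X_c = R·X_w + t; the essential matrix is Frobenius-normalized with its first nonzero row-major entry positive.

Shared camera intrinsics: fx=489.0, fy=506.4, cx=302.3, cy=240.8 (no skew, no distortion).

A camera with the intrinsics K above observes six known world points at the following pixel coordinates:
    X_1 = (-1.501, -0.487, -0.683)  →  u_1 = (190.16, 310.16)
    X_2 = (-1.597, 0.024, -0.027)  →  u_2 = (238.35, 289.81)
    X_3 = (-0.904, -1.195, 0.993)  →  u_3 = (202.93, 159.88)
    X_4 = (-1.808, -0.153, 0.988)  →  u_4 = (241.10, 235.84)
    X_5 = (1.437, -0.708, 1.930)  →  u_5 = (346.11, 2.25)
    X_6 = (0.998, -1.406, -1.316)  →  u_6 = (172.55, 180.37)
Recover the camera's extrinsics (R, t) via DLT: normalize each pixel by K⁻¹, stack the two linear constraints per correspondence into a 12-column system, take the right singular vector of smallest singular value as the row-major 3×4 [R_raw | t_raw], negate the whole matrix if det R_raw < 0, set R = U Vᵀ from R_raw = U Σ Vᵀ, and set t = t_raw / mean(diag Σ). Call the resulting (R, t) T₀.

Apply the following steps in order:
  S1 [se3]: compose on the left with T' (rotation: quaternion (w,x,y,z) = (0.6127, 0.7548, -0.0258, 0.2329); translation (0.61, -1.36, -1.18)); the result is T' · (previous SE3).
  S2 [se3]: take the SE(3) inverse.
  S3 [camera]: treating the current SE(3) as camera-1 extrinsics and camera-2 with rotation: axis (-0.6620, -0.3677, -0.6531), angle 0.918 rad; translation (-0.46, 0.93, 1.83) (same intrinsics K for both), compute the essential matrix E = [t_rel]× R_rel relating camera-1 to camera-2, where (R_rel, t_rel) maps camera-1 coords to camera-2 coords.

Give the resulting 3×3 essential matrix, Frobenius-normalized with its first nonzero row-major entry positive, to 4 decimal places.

matrix = [0.0495 -0.5336 0.4046; 0.2761 0.3365 0.1110; 0.4139 0.1677 0.3846]

source (pnp_recover): camera pose = R=[0.5237 0.8293 0.1948; -0.4990 0.4840 -0.7188; -0.6904 0.2792 0.6673], t=(-0.0399, -0.1899, 5.4997)
after S1 (compose_se3): R=[0.4072 0.6706 0.6201; 0.8996 -0.1772 -0.3990; -0.1577 0.7203 -0.6755], t=(2.3958, -6.4756, -2.1427)
after S2 (invert_se3): R=[0.4072 0.8996 -0.1577; 0.6706 -0.1772 0.7203; 0.6201 -0.3990 -0.6755], t=(4.5124, -1.2108, -5.5169)
after S3 (essential): [0.0495 -0.5336 0.4046; 0.2761 0.3365 0.1110; 0.4139 0.1677 0.3846]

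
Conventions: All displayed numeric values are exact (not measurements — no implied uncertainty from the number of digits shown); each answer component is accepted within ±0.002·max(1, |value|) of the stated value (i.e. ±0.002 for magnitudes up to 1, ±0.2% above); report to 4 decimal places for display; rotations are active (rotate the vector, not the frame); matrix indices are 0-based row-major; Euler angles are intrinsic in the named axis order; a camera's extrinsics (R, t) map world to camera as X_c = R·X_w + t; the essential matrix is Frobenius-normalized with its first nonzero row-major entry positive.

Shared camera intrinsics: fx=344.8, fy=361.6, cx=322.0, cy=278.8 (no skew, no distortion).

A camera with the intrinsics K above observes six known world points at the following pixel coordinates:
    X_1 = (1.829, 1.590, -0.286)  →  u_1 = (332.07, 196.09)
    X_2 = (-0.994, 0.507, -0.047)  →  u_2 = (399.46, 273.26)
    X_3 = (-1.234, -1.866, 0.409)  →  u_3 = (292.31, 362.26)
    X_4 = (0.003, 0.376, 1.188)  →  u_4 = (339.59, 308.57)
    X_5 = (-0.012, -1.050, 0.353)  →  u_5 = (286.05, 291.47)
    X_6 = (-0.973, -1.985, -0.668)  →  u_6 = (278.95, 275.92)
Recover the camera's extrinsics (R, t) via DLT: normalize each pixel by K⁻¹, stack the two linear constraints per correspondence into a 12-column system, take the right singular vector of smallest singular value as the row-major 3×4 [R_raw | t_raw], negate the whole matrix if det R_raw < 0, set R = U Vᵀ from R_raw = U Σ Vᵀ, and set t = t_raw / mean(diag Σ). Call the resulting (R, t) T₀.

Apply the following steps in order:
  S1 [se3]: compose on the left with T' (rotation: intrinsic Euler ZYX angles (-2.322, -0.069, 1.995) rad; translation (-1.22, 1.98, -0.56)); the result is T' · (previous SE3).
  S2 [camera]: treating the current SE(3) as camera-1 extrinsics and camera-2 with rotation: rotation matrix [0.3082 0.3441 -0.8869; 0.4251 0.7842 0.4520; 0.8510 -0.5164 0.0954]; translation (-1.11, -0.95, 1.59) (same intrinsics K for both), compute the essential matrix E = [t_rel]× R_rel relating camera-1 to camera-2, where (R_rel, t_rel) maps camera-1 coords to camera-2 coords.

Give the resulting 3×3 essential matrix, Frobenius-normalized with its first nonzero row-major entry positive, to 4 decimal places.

source (pnp_recover): camera pose = R=[-0.6641 0.7345 -0.1400; -0.4479 -0.2408 0.8610; 0.5987 0.6345 0.4889], t=(0.2400, -0.3701, 5.9909)
after S1 (compose_se3): R=[0.1573 -0.8729 -0.4619; 0.6978 -0.2327 0.6775; -0.6988 -0.4289 0.5725], t=(-5.3945, 5.2863, -3.3399)
after S2 (essential): [0.4240 0.5248 -0.2040; -0.0217 -0.0683 -0.0287; -0.1569 0.3509 0.5911]

matrix = [0.4240 0.5248 -0.2040; -0.0217 -0.0683 -0.0287; -0.1569 0.3509 0.5911]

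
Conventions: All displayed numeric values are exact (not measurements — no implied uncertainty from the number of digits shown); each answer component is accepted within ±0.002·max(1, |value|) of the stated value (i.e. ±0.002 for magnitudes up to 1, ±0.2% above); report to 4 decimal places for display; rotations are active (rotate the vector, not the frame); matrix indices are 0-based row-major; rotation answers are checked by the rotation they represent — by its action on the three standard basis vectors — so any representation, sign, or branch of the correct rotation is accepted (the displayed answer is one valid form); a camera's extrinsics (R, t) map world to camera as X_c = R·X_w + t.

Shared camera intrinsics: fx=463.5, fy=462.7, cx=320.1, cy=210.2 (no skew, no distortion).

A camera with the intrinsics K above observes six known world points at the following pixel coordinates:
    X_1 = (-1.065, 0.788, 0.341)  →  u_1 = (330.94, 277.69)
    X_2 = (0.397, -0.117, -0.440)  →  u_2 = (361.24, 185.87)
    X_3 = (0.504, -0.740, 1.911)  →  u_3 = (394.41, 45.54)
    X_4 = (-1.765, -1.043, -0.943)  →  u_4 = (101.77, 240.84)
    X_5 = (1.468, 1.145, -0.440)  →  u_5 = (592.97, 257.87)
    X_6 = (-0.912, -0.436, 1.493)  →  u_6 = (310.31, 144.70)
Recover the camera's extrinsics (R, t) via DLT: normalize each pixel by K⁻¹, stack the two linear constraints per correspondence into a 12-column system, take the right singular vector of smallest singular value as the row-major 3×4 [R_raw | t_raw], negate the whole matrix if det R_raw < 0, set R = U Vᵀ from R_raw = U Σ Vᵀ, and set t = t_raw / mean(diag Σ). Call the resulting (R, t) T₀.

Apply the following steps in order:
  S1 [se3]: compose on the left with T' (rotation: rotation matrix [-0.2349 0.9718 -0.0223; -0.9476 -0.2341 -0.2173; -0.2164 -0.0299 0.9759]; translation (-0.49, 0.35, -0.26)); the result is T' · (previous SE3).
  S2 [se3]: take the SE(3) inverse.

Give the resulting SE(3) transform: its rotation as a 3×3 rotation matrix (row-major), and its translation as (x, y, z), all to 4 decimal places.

rotation (matrix) = ((-0.5659, -0.4415, -0.6963), (0.5917, -0.8056, 0.0299), (-0.5742, -0.3950, 0.7171)), translation = (1.7947, -0.2576, -3.3905)

source (pnp_recover): camera pose = R=[0.7020 0.6179 0.3541; -0.4257 0.7627 -0.4869; -0.5709 0.1911 0.7985], t=(0.2600, -0.1400, 4.0999)
after S1 (compose_se3): R=[-0.5659 0.5917 -0.5742; -0.4415 -0.8056 -0.3950; -0.6963 0.0299 0.7171], t=(-0.7786, -0.7545, 3.6888)
after S2 (invert_se3): R=[-0.5659 -0.4415 -0.6963; 0.5917 -0.8056 0.0299; -0.5742 -0.3950 0.7171], t=(1.7947, -0.2576, -3.3905)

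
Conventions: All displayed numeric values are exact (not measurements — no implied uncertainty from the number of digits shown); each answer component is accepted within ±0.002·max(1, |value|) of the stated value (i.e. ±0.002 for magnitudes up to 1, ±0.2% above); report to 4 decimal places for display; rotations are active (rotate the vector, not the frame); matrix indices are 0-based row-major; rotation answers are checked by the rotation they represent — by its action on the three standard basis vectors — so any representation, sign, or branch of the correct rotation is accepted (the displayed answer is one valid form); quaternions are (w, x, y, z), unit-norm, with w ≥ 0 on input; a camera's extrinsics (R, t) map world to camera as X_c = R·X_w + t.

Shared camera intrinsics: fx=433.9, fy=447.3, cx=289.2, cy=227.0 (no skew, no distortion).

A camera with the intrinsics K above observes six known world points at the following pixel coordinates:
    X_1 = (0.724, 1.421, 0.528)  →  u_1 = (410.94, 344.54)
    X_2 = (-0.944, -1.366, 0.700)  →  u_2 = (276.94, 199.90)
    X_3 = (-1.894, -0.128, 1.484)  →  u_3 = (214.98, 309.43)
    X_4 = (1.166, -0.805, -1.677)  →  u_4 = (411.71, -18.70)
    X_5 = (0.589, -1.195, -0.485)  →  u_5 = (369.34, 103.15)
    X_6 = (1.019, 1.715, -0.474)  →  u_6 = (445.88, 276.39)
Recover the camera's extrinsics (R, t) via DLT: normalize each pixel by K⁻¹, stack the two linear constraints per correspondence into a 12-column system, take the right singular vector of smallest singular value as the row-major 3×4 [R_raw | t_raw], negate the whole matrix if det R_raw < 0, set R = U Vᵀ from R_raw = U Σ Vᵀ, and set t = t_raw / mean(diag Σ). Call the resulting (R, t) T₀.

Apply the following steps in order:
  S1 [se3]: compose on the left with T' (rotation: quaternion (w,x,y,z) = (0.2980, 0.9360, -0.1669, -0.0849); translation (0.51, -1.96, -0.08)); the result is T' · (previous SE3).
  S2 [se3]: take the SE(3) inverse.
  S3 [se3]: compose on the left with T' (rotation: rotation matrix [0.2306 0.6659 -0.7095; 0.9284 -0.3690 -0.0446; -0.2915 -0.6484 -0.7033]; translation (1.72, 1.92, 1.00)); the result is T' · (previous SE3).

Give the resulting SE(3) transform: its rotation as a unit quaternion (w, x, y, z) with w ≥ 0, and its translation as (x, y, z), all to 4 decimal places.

rotation (quat) = (0.3682, 0.6995, 0.5835, 0.1862), translation = (7.4834, 0.8041, 1.5290)

source (pnp_recover): camera pose = R=[0.9548 -0.1280 0.2682; -0.1381 0.6081 0.7818; -0.2632 -0.7835 0.5630], t=(0.3600, -0.2300, 4.6100)
after S1 (compose_se3): R=[0.9920 -0.0758 -0.1008; -0.1014 -0.0049 -0.9948; 0.0749 0.9971 -0.0125], t=(-0.2863, -4.3555, -3.9609)
after S2 (invert_se3): R=[0.9920 -0.1014 0.0749; -0.0758 -0.0049 0.9971; -0.1008 -0.9948 -0.0125], t=(0.1389, 3.9066, -4.4114)
after S3 (compose_se3): R=[0.2498 0.6792 0.6901; 0.9534 -0.0480 -0.2978; -0.1692 0.7324 -0.6596], t=(7.4834, 0.8041, 1.5290)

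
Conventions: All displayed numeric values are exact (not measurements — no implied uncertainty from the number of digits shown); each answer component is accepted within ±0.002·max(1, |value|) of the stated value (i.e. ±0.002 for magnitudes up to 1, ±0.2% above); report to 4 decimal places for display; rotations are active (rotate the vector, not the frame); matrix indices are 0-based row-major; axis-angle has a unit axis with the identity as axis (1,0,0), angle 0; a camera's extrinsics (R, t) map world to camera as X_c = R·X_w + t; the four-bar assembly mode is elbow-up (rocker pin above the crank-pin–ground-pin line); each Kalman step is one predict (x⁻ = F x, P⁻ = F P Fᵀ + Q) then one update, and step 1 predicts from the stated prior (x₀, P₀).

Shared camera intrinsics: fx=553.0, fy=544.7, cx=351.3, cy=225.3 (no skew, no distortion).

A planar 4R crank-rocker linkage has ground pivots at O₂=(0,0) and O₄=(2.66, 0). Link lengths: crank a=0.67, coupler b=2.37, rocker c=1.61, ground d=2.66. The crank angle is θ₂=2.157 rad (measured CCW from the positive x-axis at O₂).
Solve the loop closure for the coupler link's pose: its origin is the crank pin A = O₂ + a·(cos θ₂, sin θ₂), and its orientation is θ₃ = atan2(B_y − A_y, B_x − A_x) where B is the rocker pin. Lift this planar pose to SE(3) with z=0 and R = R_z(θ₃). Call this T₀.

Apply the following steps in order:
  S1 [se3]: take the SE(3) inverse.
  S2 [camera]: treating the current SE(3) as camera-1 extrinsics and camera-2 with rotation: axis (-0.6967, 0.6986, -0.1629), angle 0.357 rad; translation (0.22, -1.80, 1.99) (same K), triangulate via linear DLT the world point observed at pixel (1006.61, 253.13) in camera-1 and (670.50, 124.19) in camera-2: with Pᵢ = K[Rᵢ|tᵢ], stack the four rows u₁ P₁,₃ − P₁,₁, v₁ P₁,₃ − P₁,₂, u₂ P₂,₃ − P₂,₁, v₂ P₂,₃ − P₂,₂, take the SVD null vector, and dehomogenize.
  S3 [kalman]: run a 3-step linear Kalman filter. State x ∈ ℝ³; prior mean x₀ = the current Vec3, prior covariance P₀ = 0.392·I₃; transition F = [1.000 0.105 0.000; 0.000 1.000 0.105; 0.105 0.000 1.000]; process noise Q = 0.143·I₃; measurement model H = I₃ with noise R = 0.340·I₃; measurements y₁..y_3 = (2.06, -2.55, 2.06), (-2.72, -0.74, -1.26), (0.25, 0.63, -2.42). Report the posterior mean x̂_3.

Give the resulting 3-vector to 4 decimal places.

source (fourbar_fk): coupler pose = R=[0.9363 -0.3512 0.0000; 0.3512 0.9363 0.0000; 0.0000 0.0000 1.0000], t=(-0.3706, 0.5581, 0.0000)
after S1 (invert_se3): R=[0.9363 0.3512 0.0000; -0.3512 0.9363 0.0000; 0.0000 0.0000 1.0000], t=(0.1510, -0.6528, 0.0000)
after S2 (triangulate): (0.9935, 1.1380, 1.2497)
after S3 (kf_track): (-0.3078, -0.1997, -1.0444)

result = (-0.3078, -0.1997, -1.0444)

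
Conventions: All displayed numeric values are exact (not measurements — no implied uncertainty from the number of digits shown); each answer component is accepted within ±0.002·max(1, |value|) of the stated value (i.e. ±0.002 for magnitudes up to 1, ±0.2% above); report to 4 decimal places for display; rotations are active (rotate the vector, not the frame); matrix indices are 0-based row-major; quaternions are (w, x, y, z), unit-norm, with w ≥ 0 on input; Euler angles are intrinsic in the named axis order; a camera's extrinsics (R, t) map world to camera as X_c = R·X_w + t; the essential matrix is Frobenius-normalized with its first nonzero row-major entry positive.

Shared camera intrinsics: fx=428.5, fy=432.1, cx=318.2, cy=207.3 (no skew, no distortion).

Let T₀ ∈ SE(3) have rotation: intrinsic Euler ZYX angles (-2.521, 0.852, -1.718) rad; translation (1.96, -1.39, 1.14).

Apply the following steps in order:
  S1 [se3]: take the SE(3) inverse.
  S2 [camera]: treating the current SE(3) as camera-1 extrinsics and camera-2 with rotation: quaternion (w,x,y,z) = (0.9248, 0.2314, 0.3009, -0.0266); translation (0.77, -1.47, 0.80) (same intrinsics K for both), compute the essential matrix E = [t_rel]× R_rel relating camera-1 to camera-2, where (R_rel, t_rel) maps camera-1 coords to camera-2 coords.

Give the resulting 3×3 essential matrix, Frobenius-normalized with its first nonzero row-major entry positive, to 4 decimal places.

matrix = [0.2037 0.2907 0.3882; 0.1958 0.2492 0.3508; -0.5098 0.4835 -0.0785]

after S1 (invert_se3): R=[-0.5357 -0.3829 -0.7526; 0.5204 0.5522 -0.6514; 0.6650 -0.7405 -0.0966], t=(1.3757, 0.4903, -2.2227)
after S2 (essential): [0.2037 0.2907 0.3882; 0.1958 0.2492 0.3508; -0.5098 0.4835 -0.0785]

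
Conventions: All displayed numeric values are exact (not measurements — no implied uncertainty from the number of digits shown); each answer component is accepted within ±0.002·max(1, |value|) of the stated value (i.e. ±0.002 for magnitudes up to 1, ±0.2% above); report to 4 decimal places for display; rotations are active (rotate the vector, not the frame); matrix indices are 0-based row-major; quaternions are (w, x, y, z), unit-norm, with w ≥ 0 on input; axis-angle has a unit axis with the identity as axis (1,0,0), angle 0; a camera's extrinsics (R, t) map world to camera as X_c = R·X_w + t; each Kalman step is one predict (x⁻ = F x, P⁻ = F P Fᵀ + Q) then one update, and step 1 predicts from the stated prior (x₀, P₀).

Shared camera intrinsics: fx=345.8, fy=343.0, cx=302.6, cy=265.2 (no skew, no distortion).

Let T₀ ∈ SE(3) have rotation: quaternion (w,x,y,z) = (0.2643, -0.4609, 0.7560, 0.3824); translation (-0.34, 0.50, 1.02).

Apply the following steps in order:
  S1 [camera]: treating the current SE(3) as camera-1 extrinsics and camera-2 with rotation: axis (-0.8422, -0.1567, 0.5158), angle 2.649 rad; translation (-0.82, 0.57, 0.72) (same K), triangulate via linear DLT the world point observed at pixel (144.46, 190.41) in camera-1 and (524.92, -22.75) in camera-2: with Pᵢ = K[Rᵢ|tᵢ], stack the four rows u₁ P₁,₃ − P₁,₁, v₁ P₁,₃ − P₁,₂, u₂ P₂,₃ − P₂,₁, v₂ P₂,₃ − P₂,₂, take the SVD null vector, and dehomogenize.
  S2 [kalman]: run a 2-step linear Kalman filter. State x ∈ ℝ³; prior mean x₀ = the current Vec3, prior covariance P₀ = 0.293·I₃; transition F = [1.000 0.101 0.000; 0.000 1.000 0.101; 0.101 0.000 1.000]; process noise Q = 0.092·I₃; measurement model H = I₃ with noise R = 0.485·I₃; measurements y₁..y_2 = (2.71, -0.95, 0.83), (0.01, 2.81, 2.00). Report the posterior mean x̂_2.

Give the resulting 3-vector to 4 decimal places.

after S1 (triangulate): (-0.3260, 1.0443, -1.8748)
after S2 (kf_track): (0.8062, 1.1819, 0.4711)

result = (0.8062, 1.1819, 0.4711)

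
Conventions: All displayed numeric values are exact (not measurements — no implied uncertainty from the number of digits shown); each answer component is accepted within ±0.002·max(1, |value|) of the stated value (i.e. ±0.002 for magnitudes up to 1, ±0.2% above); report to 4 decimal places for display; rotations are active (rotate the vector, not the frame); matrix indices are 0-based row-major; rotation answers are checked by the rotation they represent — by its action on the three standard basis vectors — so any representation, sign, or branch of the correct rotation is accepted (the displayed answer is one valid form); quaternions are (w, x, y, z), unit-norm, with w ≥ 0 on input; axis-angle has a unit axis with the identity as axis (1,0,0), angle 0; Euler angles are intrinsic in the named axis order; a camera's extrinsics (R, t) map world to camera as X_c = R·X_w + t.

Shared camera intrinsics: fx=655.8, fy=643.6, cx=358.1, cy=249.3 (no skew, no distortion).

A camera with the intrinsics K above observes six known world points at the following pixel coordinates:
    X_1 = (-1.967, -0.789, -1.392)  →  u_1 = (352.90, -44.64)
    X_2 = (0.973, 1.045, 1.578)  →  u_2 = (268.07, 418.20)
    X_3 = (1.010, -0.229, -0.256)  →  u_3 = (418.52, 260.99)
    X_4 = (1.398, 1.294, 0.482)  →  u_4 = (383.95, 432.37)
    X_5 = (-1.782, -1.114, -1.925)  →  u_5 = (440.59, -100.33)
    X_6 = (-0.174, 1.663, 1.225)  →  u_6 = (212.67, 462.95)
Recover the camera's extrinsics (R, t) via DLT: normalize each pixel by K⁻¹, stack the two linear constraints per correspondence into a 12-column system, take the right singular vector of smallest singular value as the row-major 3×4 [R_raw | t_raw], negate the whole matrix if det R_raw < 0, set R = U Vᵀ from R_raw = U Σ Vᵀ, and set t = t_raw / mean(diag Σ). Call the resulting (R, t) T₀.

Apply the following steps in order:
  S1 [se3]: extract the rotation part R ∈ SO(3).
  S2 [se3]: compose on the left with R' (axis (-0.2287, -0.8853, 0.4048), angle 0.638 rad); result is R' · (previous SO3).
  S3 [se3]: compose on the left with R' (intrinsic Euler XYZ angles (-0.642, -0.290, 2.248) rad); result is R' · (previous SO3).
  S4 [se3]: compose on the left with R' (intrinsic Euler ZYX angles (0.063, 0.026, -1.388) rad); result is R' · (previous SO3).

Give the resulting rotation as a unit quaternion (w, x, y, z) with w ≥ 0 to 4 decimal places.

rotation (quat) = (0.3677, 0.1906, 0.3454, 0.8421)

source (pnp_recover): camera pose = R=[0.5249 0.0522 -0.8496; 0.3687 0.8857 0.2822; 0.7672 -0.4614 0.4456], t=(-0.1400, 0.0200, 5.7002)
after S1 (rot_of_se3): [0.5249 0.0522 -0.8496; 0.3687 0.8857 0.2822; 0.7672 -0.4614 0.4456]
after S2 (compose_so3): [-0.0657 0.1159 -0.9911; 0.5509 0.8323 0.0608; 0.8320 -0.5420 -0.1185]
after S3 (compose_so3): [-0.6099 -0.5362 0.5836; 0.0934 -0.7799 -0.6189; 0.7870 -0.3229 0.5258]
after S4 (compose_so3): [-0.6569 -0.4876 0.5750; 0.7510 -0.4910 0.4416; 0.0670 0.7219 0.6887]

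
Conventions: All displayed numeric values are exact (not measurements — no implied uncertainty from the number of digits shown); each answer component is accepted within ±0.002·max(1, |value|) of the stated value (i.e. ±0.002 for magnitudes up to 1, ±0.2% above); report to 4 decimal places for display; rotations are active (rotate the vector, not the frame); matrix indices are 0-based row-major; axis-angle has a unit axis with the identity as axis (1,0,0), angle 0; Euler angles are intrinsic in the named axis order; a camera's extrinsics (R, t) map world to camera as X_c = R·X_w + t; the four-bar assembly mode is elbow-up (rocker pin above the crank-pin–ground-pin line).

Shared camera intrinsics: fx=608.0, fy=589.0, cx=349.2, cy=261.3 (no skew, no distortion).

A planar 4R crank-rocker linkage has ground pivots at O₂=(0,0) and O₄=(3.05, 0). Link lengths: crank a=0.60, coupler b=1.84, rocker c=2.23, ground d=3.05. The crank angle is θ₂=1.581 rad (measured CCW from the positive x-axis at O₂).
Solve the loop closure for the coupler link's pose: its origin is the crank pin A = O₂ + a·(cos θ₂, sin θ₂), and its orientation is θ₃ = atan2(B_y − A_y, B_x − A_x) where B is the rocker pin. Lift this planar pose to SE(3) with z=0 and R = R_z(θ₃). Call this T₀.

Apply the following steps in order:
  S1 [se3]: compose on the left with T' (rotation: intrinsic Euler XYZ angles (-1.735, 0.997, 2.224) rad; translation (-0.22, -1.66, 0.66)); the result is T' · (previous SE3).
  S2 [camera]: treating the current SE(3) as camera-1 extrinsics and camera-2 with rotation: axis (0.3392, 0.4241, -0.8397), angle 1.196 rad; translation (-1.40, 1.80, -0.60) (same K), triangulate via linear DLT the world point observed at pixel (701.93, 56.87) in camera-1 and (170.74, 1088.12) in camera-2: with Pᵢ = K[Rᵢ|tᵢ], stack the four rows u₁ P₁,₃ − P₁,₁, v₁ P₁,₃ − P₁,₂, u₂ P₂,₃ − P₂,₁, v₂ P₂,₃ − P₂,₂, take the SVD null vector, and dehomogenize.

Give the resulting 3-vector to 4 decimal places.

result = (-1.8003, 1.4166, 1.7427)

source (fourbar_fk): coupler pose = R=[0.8306 -0.5568 0.0000; 0.5568 0.8306 0.0000; 0.0000 0.0000 1.0000], t=(-0.0061, 0.6000, 0.0000)
after S1 (compose_se3): R=[-0.5140 -0.1744 0.8398; 0.7321 0.4210 0.5355; -0.4470 0.8901 -0.0887], t=(-0.4766, -1.2079, 0.9596)
after S2 (triangulate): (-1.8003, 1.4166, 1.7427)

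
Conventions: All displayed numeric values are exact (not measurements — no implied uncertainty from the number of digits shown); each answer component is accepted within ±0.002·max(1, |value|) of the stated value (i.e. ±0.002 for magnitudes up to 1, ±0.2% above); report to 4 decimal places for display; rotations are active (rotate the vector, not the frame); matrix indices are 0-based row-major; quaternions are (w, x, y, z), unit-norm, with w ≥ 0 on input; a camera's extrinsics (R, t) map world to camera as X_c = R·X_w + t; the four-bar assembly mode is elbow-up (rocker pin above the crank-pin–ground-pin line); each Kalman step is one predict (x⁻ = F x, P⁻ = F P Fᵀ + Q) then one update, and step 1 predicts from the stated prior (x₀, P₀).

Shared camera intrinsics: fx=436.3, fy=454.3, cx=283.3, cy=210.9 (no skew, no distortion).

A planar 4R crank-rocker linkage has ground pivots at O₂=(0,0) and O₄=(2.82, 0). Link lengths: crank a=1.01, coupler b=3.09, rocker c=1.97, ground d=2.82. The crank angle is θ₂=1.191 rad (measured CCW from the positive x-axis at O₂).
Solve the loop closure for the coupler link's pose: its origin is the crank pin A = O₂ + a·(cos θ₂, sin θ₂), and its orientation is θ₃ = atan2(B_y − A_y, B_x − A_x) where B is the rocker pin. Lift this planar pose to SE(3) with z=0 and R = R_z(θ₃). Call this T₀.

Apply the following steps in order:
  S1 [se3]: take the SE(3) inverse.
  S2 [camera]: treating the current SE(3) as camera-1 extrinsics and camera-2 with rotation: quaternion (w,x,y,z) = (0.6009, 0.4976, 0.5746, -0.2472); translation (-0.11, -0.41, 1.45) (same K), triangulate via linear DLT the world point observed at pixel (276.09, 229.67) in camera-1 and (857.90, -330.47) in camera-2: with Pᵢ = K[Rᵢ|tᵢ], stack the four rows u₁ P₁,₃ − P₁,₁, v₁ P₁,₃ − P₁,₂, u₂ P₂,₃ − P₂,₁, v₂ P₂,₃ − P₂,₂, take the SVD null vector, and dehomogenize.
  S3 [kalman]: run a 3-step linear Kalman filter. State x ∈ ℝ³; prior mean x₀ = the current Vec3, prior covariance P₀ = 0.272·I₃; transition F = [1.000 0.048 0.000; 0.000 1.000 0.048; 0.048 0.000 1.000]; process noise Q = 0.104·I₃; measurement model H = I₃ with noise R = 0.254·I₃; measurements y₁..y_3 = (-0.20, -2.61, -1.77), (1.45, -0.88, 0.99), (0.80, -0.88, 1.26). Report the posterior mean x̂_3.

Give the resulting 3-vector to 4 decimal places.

source (fourbar_fk): coupler pose = R=[0.9494 -0.3141 0.0000; 0.3141 0.9494 0.0000; 0.0000 0.0000 1.0000], t=(0.3744, 0.9380, 0.0000)
after S1 (invert_se3): R=[0.9494 0.3141 0.0000; -0.3141 0.9494 0.0000; 0.0000 0.0000 1.0000], t=(-0.6501, -0.7729, 0.0000)
after S2 (triangulate): (0.3262, 0.9953, 1.6829)
after S3 (kf_track): (0.7327, -0.9260, 0.7831)

result = (0.7327, -0.9260, 0.7831)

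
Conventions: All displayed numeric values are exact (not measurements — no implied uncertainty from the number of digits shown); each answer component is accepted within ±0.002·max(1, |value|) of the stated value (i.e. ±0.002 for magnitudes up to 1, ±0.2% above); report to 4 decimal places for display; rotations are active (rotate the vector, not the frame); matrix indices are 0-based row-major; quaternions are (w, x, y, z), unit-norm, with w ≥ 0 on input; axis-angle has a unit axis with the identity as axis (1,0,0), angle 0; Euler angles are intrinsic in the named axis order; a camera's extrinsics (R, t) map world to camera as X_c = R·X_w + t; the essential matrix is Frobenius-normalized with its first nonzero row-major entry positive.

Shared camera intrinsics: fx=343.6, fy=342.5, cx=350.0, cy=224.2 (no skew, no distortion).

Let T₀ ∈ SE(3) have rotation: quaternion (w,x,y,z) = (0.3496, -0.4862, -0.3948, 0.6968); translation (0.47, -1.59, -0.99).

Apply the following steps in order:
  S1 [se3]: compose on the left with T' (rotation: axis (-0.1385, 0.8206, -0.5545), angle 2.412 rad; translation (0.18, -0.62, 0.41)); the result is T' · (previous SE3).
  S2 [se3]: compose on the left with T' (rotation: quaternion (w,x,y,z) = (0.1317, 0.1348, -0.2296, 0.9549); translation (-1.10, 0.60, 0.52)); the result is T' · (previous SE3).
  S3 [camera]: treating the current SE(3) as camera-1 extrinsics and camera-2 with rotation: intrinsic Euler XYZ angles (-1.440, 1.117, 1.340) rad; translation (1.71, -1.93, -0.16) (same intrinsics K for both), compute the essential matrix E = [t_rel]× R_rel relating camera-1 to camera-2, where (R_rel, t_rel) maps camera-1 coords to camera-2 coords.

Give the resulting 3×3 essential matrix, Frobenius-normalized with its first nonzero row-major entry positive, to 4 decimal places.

matrix = [0.0910 0.6061 0.2326; -0.2868 0.1245 0.3727; 0.4199 0.2373 -0.3177]

after S1 (compose_se3): R=[0.0771 -0.6086 0.7897; 0.8169 0.4927 0.3000; -0.5716 0.6220 0.5351], t=(-1.1010, -0.8755, 1.8322)
after S2 (compose_se3): R=[-0.4402 0.5335 -0.7222; -0.4169 -0.8338 -0.3618; -0.7953 0.1418 0.5894], t=(0.5581, 0.2757, 2.0953)
after S3 (essential): [0.0910 0.6061 0.2326; -0.2868 0.1245 0.3727; 0.4199 0.2373 -0.3177]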